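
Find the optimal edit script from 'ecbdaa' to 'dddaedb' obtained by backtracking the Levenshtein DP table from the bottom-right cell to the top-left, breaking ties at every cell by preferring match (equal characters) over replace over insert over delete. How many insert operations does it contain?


Edit distance = 6. Backtracking from cell (6, 7) with preference match > replace > insert > delete,
then listing the resulting alignment 'ecbdaa' -> 'dddaedb' left to right:
  Step 1: delete 'e'
  Step 2: replace c->d
  Step 3: replace b->d
  Step 4: keep 'd'
  Step 5: keep 'a'
  Step 6: insert 'e' [insertion #1]
  Step 7: insert 'd' [insertion #2]
  Step 8: replace a->b
Total insertions: 2

2


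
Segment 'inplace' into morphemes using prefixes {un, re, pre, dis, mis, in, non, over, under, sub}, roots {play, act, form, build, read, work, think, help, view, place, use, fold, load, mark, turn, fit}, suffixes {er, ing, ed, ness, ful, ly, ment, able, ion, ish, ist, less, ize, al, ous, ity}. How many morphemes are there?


Segmenting 'inplace' against the inventory:
  'in' -> prefix (morpheme 1)
  'place' -> root (morpheme 2)
Total morphemes: 2

2


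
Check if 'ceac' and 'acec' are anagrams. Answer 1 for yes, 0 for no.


Sort characters of 'ceac': 'acce'
Sort characters of 'acec': 'acce'
Sorted forms match -> they ARE anagrams
Result: 1

1


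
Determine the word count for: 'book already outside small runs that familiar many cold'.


Counting words by splitting on spaces:
  Word 1: 'book'
  Word 2: 'already'
  Word 3: 'outside'
  Word 4: 'small'
  Word 5: 'runs'
  Word 6: 'that'
  Word 7: 'familiar'
  Word 8: 'many'
  Word 9: 'cold'
Total words: 9

9


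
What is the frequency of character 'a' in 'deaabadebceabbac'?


Scanning 'deaabadebceabbac' for 'a':
  Position 2: 'a' -> MATCH (count: 1)
  Position 3: 'a' -> MATCH (count: 2)
  Position 5: 'a' -> MATCH (count: 3)
  Position 11: 'a' -> MATCH (count: 4)
  Position 14: 'a' -> MATCH (count: 5)
Total occurrences of 'a': 5

5


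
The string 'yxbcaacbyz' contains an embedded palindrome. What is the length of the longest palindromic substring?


Scanning 'yxbcaacbyz' for palindromic substrings.
Substring at positions 2-7: 'bcaacb'.
Check: reverse('bcaacb') = 'bcaacb' -> palindrome confirmed.
Neighbouring characters ('x' / 'y') break symmetry, so it cannot extend further.
No longer palindromic substring exists; longest length = 6

6


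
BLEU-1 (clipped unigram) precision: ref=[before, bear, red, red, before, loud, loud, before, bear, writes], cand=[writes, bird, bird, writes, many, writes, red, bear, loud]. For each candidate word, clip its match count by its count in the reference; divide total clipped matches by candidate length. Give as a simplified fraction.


Reference word counts: {'bear': 2, 'before': 3, 'loud': 2, 'red': 2, 'writes': 1}
Checking each candidate word (with clipping):
  'writes' -> in reference (ref count 1, used 1/1) -> match (matches: 1)
  'bird' -> not in reference -> no match (matches: 1)
  'bird' -> not in reference -> no match (matches: 1)
  'writes' -> ref count 1 already used up (1/1) -> clipped, no match (matches: 1)
  'many' -> not in reference -> no match (matches: 1)
  'writes' -> ref count 1 already used up (1/1) -> clipped, no match (matches: 1)
  'red' -> in reference (ref count 2, used 1/2) -> match (matches: 2)
  'bear' -> in reference (ref count 2, used 1/2) -> match (matches: 3)
  'loud' -> in reference (ref count 2, used 1/2) -> match (matches: 4)
Clipped matches: 4, Candidate length: 9
Precision = 4/9

4/9


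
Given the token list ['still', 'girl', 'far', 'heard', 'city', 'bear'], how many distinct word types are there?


Listing all tokens and tracking unique types:
  Token 1: 'still' -> NEW (unique so far: 1)
  Token 2: 'girl' -> NEW (unique so far: 2)
  Token 3: 'far' -> NEW (unique so far: 3)
  Token 4: 'heard' -> NEW (unique so far: 4)
  Token 5: 'city' -> NEW (unique so far: 5)
  Token 6: 'bear' -> NEW (unique so far: 6)
Unique types: ('bear', 'city', 'far', 'girl', 'heard', 'still')
Vocabulary size: 6

6


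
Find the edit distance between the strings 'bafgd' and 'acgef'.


Building DP table for s1='bafgd' (len 5) and s2='acgef' (len 5):
       a  c  g  e  f
    0  1  2  3  4  5
  b 1  1  2  3  4  5
  a 2  1  2  3  4  5
  f 3  2  2  3  4  4
  g 4  3  3  2  3  4
  d 5  4  4  3  3  4
Edit distance = dp[5][5] = 4

4


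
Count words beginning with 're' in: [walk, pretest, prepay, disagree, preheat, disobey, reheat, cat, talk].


Checking each word for prefix 're':
  'walk' -> no (count: 0)
  'pretest' -> no (count: 0)
  'prepay' -> no (count: 0)
  'disagree' -> no (count: 0)
  'preheat' -> no (count: 0)
  'disobey' -> no (count: 0)
  'reheat' -> YES, starts with 're' (count: 1)
  'cat' -> no (count: 1)
  'talk' -> no (count: 1)
Total with prefix 're': 1

1


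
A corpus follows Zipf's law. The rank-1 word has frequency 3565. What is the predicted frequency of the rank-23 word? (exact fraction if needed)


Zipf's law: freq(rank) = f1 / rank
f1 = 3565, rank = 23
freq = 3565 / 23
= 155

155


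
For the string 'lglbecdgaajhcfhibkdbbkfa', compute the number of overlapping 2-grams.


String 'lglbecdgaajhcfhibkdbbkfa' has length L = 24.
Number of overlapping n-grams = L - n + 1
Substituting: 24 - 2 + 1 = 23

23


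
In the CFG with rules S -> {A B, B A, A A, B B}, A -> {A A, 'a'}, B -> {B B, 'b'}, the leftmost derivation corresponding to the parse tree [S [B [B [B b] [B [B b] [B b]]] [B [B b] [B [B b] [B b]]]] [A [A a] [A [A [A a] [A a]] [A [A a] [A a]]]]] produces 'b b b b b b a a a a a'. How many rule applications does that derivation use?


Every bracketed nonterminal node [X ...] in the tree is produced by exactly one rule application.
Reading the tree off as a leftmost derivation:
  Step 1: S  =>  B A   (applied S -> B A)
  Step 2: B A  =>  B B A   (applied B -> B B)
  Step 3: B B A  =>  B B B A   (applied B -> B B)
  Step 4: B B B A  =>  b B B A   (applied B -> b)
  Step 5: b B B A  =>  b B B B A   (applied B -> B B)
  Step 6: b B B B A  =>  b b B B A   (applied B -> b)
  Step 7: b b B B A  =>  b b b B A   (applied B -> b)
  Step 8: b b b B A  =>  b b b B B A   (applied B -> B B)
  Step 9: b b b B B A  =>  b b b b B A   (applied B -> b)
  Step 10: b b b b B A  =>  b b b b B B A   (applied B -> B B)
  Step 11: b b b b B B A  =>  b b b b b B A   (applied B -> b)
  Step 12: b b b b b B A  =>  b b b b b b A   (applied B -> b)
  Step 13: b b b b b b A  =>  b b b b b b A A   (applied A -> A A)
  Step 14: b b b b b b A A  =>  b b b b b b a A   (applied A -> a)
  Step 15: b b b b b b a A  =>  b b b b b b a A A   (applied A -> A A)
  Step 16: b b b b b b a A A  =>  b b b b b b a A A A   (applied A -> A A)
  Step 17: b b b b b b a A A A  =>  b b b b b b a a A A   (applied A -> a)
  Step 18: b b b b b b a a A A  =>  b b b b b b a a a A   (applied A -> a)
  Step 19: b b b b b b a a a A  =>  b b b b b b a a a A A   (applied A -> A A)
  Step 20: b b b b b b a a a A A  =>  b b b b b b a a a a A   (applied A -> a)
  Step 21: b b b b b b a a a a A  =>  b b b b b b a a a a a   (applied A -> a)
Final yield: b b b b b b a a a a a
Total rewrite steps: 21

21


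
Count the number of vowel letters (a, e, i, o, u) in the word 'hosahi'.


Scanning each character of 'hosahi':
  Position 1: 'h' -> consonant (running count: 0)
  Position 2: 'o' -> vowel (running count: 1)
  Position 3: 's' -> consonant (running count: 1)
  Position 4: 'a' -> vowel (running count: 2)
  Position 5: 'h' -> consonant (running count: 2)
  Position 6: 'i' -> vowel (running count: 3)
Total vowels: 3

3


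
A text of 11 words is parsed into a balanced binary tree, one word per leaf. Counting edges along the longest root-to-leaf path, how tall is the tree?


In a balanced binary tree with n leaves the deepest leaf is ceil(log2(n)) edges below the root.
log2(11) = 3.4594
ceil(3.4594) = 4
height (edges) = 4

4


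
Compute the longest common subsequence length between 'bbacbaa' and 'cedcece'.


DP table for LCS of 'bbacbaa' and 'cedcece':
       c  e  d  c  e  c  e
    0  0  0  0  0  0  0  0
  b 0  0  0  0  0  0  0  0
  b 0  0  0  0  0  0  0  0
  a 0  0  0  0  0  0  0  0
  c 0  1  1  1  1  1  1  1
  b 0  1  1  1  1  1  1  1
  a 0  1  1  1  1  1  1  1
  a 0  1  1  1  1  1  1  1
LCS: 'c'
LCS length = 1

1


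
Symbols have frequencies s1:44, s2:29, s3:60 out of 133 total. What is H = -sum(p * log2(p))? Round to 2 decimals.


Computing entropy H = -sum(p_i * log2(p_i)):
  s1: p = 44/133 = 0.3308, -p*log2(p) = 0.5280
  s2: p = 29/133 = 0.2180, -p*log2(p) = 0.4791
  s3: p = 60/133 = 0.4511, -p*log2(p) = 0.5181
H = sum of terms = 1.5252
Rounded to 2 decimals: 1.53

1.53


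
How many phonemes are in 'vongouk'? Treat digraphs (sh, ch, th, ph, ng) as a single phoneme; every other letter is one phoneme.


Parsing 'vongouk' greedily, digraphs first:
  'v' -> consonant phoneme (phonemes so far: 1)
  'o' -> vowel phoneme (phonemes so far: 2)
  'ng' -> digraph (1 consonant phoneme) (phonemes so far: 3)
  'o' -> vowel phoneme (phonemes so far: 4)
  'u' -> vowel phoneme (phonemes so far: 5)
  'k' -> consonant phoneme (phonemes so far: 6)
Total phonemes: 6

6


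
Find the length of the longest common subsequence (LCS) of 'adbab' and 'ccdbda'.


DP table for LCS of 'adbab' and 'ccdbda':
       c  c  d  b  d  a
    0  0  0  0  0  0  0
  a 0  0  0  0  0  0  1
  d 0  0  0  1  1  1  1
  b 0  0  0  1  2  2  2
  a 0  0  0  1  2  2  3
  b 0  0  0  1  2  2  3
LCS: 'dba'
LCS length = 3

3


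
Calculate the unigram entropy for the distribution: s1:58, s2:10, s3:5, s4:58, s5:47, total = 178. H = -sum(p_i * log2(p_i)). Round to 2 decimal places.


Computing entropy H = -sum(p_i * log2(p_i)):
  s1: p = 58/178 = 0.3258, -p*log2(p) = 0.5271
  s2: p = 10/178 = 0.0562, -p*log2(p) = 0.2334
  s3: p = 5/178 = 0.0281, -p*log2(p) = 0.1448
  s4: p = 58/178 = 0.3258, -p*log2(p) = 0.5271
  s5: p = 47/178 = 0.2640, -p*log2(p) = 0.5073
H = sum of terms = 1.9397
Rounded to 2 decimals: 1.94

1.94


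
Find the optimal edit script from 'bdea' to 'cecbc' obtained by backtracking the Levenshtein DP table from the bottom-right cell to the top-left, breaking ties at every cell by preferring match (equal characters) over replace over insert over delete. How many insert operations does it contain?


Edit distance = 5. Backtracking from cell (4, 5) with preference match > replace > insert > delete,
then listing the resulting alignment 'bdea' -> 'cecbc' left to right:
  Step 1: insert 'c' [insertion #1]
  Step 2: replace b->e
  Step 3: replace d->c
  Step 4: replace e->b
  Step 5: replace a->c
Total insertions: 1

1


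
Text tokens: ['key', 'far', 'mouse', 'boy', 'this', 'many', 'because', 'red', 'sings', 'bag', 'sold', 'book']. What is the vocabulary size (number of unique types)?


Listing all tokens and tracking unique types:
  Token 1: 'key' -> NEW (unique so far: 1)
  Token 2: 'far' -> NEW (unique so far: 2)
  Token 3: 'mouse' -> NEW (unique so far: 3)
  Token 4: 'boy' -> NEW (unique so far: 4)
  Token 5: 'this' -> NEW (unique so far: 5)
  Token 6: 'many' -> NEW (unique so far: 6)
  Token 7: 'because' -> NEW (unique so far: 7)
  Token 8: 'red' -> NEW (unique so far: 8)
  Token 9: 'sings' -> NEW (unique so far: 9)
  Token 10: 'bag' -> NEW (unique so far: 10)
  Token 11: 'sold' -> NEW (unique so far: 11)
  Token 12: 'book' -> NEW (unique so far: 12)
Unique types: ('bag', 'because', 'book', 'boy', 'far', 'key', 'many', 'mouse', 'red', 'sings', 'sold', 'this')
Vocabulary size: 12

12


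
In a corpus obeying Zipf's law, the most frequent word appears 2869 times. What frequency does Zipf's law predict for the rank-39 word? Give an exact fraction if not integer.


Zipf's law: freq(rank) = f1 / rank
f1 = 2869, rank = 39
freq = 2869 / 39
GCD(2869, 39) = 1
Simplified: 2869/39

2869/39


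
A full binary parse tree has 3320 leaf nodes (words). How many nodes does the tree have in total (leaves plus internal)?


Leaf nodes (terminals): 3320
Internal nodes = n - 1 = 3320 - 1 = 3319
Total = leaves + internal = 3320 + 3319 = 6639

6639


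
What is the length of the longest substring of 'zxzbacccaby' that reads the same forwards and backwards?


Scanning 'zxzbacccaby' for palindromic substrings.
Substring at positions 3-9: 'bacccab'.
Check: reverse('bacccab') = 'bacccab' -> palindrome confirmed.
Neighbouring characters ('z' / 'y') break symmetry, so it cannot extend further.
No longer palindromic substring exists; longest length = 7

7


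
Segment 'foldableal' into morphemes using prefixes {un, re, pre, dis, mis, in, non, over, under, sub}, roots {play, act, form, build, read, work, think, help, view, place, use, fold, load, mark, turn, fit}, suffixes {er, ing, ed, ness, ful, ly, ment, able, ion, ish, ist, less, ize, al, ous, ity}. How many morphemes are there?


Segmenting 'foldableal' against the inventory:
  'fold' -> root (morpheme 1)
  'able' -> suffix (morpheme 2)
  'al' -> suffix (morpheme 3)
Total morphemes: 3

3


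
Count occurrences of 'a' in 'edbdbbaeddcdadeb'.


Scanning 'edbdbbaeddcdadeb' for 'a':
  Position 6: 'a' -> MATCH (count: 1)
  Position 12: 'a' -> MATCH (count: 2)
Total occurrences of 'a': 2

2


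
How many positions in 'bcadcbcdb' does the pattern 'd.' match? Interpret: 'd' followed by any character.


Pattern: d. means 'd' followed by any character.
Scanning 'bcadcbcdb' position-by-position:
  Pos 0: window 'bc' -> no
  Pos 1: window 'ca' -> no
  Pos 2: window 'ad' -> no
  Pos 3: window 'dc' -> MATCH
  Pos 4: window 'cb' -> no
  Pos 5: window 'bc' -> no
  Pos 6: window 'cd' -> no
  Pos 7: window 'db' -> MATCH
  Pos 8: window 'b' -> no
Total matches: 2

2


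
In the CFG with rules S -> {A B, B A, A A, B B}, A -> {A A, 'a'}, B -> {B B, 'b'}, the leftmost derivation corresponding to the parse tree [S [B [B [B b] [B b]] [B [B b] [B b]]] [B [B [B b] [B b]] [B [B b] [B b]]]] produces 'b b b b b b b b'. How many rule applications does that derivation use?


Every bracketed nonterminal node [X ...] in the tree is produced by exactly one rule application.
Reading the tree off as a leftmost derivation:
  Step 1: S  =>  B B   (applied S -> B B)
  Step 2: B B  =>  B B B   (applied B -> B B)
  Step 3: B B B  =>  B B B B   (applied B -> B B)
  Step 4: B B B B  =>  b B B B   (applied B -> b)
  Step 5: b B B B  =>  b b B B   (applied B -> b)
  Step 6: b b B B  =>  b b B B B   (applied B -> B B)
  Step 7: b b B B B  =>  b b b B B   (applied B -> b)
  Step 8: b b b B B  =>  b b b b B   (applied B -> b)
  Step 9: b b b b B  =>  b b b b B B   (applied B -> B B)
  Step 10: b b b b B B  =>  b b b b B B B   (applied B -> B B)
  Step 11: b b b b B B B  =>  b b b b b B B   (applied B -> b)
  Step 12: b b b b b B B  =>  b b b b b b B   (applied B -> b)
  Step 13: b b b b b b B  =>  b b b b b b B B   (applied B -> B B)
  Step 14: b b b b b b B B  =>  b b b b b b b B   (applied B -> b)
  Step 15: b b b b b b b B  =>  b b b b b b b b   (applied B -> b)
Final yield: b b b b b b b b
Total rewrite steps: 15

15


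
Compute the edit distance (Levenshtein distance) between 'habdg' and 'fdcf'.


Building DP table for s1='habdg' (len 5) and s2='fdcf' (len 4):
       f  d  c  f
    0  1  2  3  4
  h 1  1  2  3  4
  a 2  2  2  3  4
  b 3  3  3  3  4
  d 4  4  3  4  4
  g 5  5  4  4  5
Edit distance = dp[5][4] = 5

5


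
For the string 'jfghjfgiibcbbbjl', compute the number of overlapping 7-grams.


String 'jfghjfgiibcbbbjl' has length L = 16.
Number of overlapping n-grams = L - n + 1
Substituting: 16 - 7 + 1 = 10

10


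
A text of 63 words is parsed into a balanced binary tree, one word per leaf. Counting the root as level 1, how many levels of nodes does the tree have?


In a balanced binary tree with n leaves the deepest leaf is ceil(log2(n)) edges below the root,
so counting node levels inclusive of root and leaves gives ceil(log2(n)) + 1 levels.
log2(63) = 5.9773
ceil(5.9773) = 6
levels = 6 + 1 = 7

7


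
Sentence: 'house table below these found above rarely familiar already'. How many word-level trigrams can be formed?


Word trigrams from [9] words:
  Trigram 1: (house table below)
  Trigram 2: (table below these)
  Trigram 3: (below these found)
  Trigram 4: (these found above)
  Trigram 5: (found above rarely)
  Trigram 6: (above rarely familiar)
  Trigram 7: (rarely familiar already)
Total word trigrams: 9 - 2 = 7

7


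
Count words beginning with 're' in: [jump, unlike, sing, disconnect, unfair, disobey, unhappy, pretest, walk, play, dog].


Checking each word for prefix 're':
  'jump' -> no (count: 0)
  'unlike' -> no (count: 0)
  'sing' -> no (count: 0)
  'disconnect' -> no (count: 0)
  'unfair' -> no (count: 0)
  'disobey' -> no (count: 0)
  'unhappy' -> no (count: 0)
  'pretest' -> no (count: 0)
  'walk' -> no (count: 0)
  'play' -> no (count: 0)
  'dog' -> no (count: 0)
Total with prefix 're': 0

0


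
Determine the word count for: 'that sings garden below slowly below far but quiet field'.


Counting words by splitting on spaces:
  Word 1: 'that'
  Word 2: 'sings'
  Word 3: 'garden'
  Word 4: 'below'
  Word 5: 'slowly'
  Word 6: 'below'
  Word 7: 'far'
  Word 8: 'but'
  Word 9: 'quiet'
  Word 10: 'field'
Total words: 10

10


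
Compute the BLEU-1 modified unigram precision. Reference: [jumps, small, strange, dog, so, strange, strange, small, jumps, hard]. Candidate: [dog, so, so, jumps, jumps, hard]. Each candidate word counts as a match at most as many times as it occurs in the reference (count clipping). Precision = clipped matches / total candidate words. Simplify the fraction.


Reference word counts: {'dog': 1, 'hard': 1, 'jumps': 2, 'small': 2, 'so': 1, 'strange': 3}
Checking each candidate word (with clipping):
  'dog' -> in reference (ref count 1, used 1/1) -> match (matches: 1)
  'so' -> in reference (ref count 1, used 1/1) -> match (matches: 2)
  'so' -> ref count 1 already used up (1/1) -> clipped, no match (matches: 2)
  'jumps' -> in reference (ref count 2, used 1/2) -> match (matches: 3)
  'jumps' -> in reference (ref count 2, used 2/2) -> match (matches: 4)
  'hard' -> in reference (ref count 1, used 1/1) -> match (matches: 5)
Clipped matches: 5, Candidate length: 6
Precision = 5/6

5/6


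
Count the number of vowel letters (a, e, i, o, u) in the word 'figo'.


Scanning each character of 'figo':
  Position 1: 'f' -> consonant (running count: 0)
  Position 2: 'i' -> vowel (running count: 1)
  Position 3: 'g' -> consonant (running count: 1)
  Position 4: 'o' -> vowel (running count: 2)
Total vowels: 2

2


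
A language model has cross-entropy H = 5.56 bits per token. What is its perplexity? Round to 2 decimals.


Perplexity formula: PP = 2^H
H = 5.56
PP = 2^5.56
Decompose: 2^5.56 = 2^5 * 2^0.56
2^5 = 32, 2^0.56 ~ 1.4742692
PP ~ 32 * 1.4742692 = 47.1766144
Rounded to 2 decimals: 47.18

47.18


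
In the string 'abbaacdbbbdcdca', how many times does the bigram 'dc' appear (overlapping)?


Scanning 'abbaacdbbbdcdca' for bigram 'dc':
  Position 0: 'ab' -> no
  Position 1: 'bb' -> no
  Position 2: 'ba' -> no
  Position 3: 'aa' -> no
  Position 4: 'ac' -> no
  Position 5: 'cd' -> no
  Position 6: 'db' -> no
  Position 7: 'bb' -> no
  Position 8: 'bb' -> no
  Position 9: 'bd' -> no
  Position 10: 'dc' -> MATCH
  Position 11: 'cd' -> no
  Position 12: 'dc' -> MATCH
  Position 13: 'ca' -> no
Total matches: 2

2


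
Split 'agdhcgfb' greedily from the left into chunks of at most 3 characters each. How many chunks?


'agdhcgfb' has 8 characters.
Chunking with max size 3:
  Chunk 1: 'agd' (positions 0-2)
  Chunk 2: 'hcg' (positions 3-5)
  Chunk 3: 'fb' (positions 6-7)
Total chunks: ceil(8 / 3) = 3

3


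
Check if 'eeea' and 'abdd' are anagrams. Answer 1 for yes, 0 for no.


Sort characters of 'eeea': 'aeee'
Sort characters of 'abdd': 'abdd'
Sorted forms differ -> they are NOT anagrams
Result: 0

0


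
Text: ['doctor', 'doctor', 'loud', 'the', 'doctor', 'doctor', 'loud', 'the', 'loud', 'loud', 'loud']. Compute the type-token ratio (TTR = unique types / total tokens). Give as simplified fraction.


Tokens: 11
Unique types: ('doctor', 'loud', 'the') = 3
TTR = 3/11
Already in lowest terms.

3/11


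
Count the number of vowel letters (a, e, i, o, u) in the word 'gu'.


Scanning each character of 'gu':
  Position 1: 'g' -> consonant (running count: 0)
  Position 2: 'u' -> vowel (running count: 1)
Total vowels: 1

1


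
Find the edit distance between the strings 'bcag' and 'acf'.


Building DP table for s1='bcag' (len 4) and s2='acf' (len 3):
       a  c  f
    0  1  2  3
  b 1  1  2  3
  c 2  2  1  2
  a 3  2  2  2
  g 4  3  3  3
Edit distance = dp[4][3] = 3

3


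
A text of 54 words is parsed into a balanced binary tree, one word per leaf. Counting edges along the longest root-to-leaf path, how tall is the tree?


In a balanced binary tree with n leaves the deepest leaf is ceil(log2(n)) edges below the root.
log2(54) = 5.7549
ceil(5.7549) = 6
height (edges) = 6

6


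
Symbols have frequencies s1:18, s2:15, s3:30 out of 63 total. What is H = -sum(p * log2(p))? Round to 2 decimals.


Computing entropy H = -sum(p_i * log2(p_i)):
  s1: p = 18/63 = 0.2857, -p*log2(p) = 0.5164
  s2: p = 15/63 = 0.2381, -p*log2(p) = 0.4929
  s3: p = 30/63 = 0.4762, -p*log2(p) = 0.5097
H = sum of terms = 1.5190
Rounded to 2 decimals: 1.52

1.52


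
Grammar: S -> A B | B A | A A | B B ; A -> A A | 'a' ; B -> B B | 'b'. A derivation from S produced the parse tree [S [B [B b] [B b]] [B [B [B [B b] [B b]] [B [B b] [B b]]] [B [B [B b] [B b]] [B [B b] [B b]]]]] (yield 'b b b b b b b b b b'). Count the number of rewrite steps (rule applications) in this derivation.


Every bracketed nonterminal node [X ...] in the tree is produced by exactly one rule application.
Reading the tree off as a leftmost derivation:
  Step 1: S  =>  B B   (applied S -> B B)
  Step 2: B B  =>  B B B   (applied B -> B B)
  Step 3: B B B  =>  b B B   (applied B -> b)
  Step 4: b B B  =>  b b B   (applied B -> b)
  Step 5: b b B  =>  b b B B   (applied B -> B B)
  Step 6: b b B B  =>  b b B B B   (applied B -> B B)
  Step 7: b b B B B  =>  b b B B B B   (applied B -> B B)
  Step 8: b b B B B B  =>  b b b B B B   (applied B -> b)
  Step 9: b b b B B B  =>  b b b b B B   (applied B -> b)
  Step 10: b b b b B B  =>  b b b b B B B   (applied B -> B B)
  Step 11: b b b b B B B  =>  b b b b b B B   (applied B -> b)
  Step 12: b b b b b B B  =>  b b b b b b B   (applied B -> b)
  Step 13: b b b b b b B  =>  b b b b b b B B   (applied B -> B B)
  Step 14: b b b b b b B B  =>  b b b b b b B B B   (applied B -> B B)
  Step 15: b b b b b b B B B  =>  b b b b b b b B B   (applied B -> b)
  Step 16: b b b b b b b B B  =>  b b b b b b b b B   (applied B -> b)
  Step 17: b b b b b b b b B  =>  b b b b b b b b B B   (applied B -> B B)
  Step 18: b b b b b b b b B B  =>  b b b b b b b b b B   (applied B -> b)
  Step 19: b b b b b b b b b B  =>  b b b b b b b b b b   (applied B -> b)
Final yield: b b b b b b b b b b
Total rewrite steps: 19

19


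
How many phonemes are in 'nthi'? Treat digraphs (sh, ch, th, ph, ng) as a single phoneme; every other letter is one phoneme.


Parsing 'nthi' greedily, digraphs first:
  'n' -> consonant phoneme (phonemes so far: 1)
  'th' -> digraph (1 consonant phoneme) (phonemes so far: 2)
  'i' -> vowel phoneme (phonemes so far: 3)
Total phonemes: 3

3


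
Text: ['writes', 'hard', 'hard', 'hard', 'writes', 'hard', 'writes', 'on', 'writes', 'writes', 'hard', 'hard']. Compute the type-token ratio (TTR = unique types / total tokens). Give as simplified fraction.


Tokens: 12
Unique types: ('hard', 'on', 'writes') = 3
TTR = 3/12
Simplify: divide both by 3 -> 1/4
TTR = 1/4

1/4


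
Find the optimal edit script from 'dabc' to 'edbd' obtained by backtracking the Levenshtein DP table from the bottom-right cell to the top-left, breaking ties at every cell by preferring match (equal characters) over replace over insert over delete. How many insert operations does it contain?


Edit distance = 3. Backtracking from cell (4, 4) with preference match > replace > insert > delete,
then listing the resulting alignment 'dabc' -> 'edbd' left to right:
  Step 1: replace d->e
  Step 2: replace a->d
  Step 3: keep 'b'
  Step 4: replace c->d
Total insertions: 0

0


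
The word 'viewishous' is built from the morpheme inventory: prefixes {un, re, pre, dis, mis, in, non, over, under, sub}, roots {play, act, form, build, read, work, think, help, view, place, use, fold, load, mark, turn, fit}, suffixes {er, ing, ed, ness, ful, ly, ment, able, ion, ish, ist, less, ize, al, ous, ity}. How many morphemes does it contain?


Segmenting 'viewishous' against the inventory:
  'view' -> root (morpheme 1)
  'ish' -> suffix (morpheme 2)
  'ous' -> suffix (morpheme 3)
Total morphemes: 3

3


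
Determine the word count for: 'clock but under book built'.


Counting words by splitting on spaces:
  Word 1: 'clock'
  Word 2: 'but'
  Word 3: 'under'
  Word 4: 'book'
  Word 5: 'built'
Total words: 5

5


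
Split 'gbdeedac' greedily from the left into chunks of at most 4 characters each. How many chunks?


'gbdeedac' has 8 characters.
Chunking with max size 4:
  Chunk 1: 'gbde' (positions 0-3)
  Chunk 2: 'edac' (positions 4-7)
Total chunks: ceil(8 / 4) = 2

2


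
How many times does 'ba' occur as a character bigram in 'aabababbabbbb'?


Scanning 'aabababbabbbb' for bigram 'ba':
  Position 0: 'aa' -> no
  Position 1: 'ab' -> no
  Position 2: 'ba' -> MATCH
  Position 3: 'ab' -> no
  Position 4: 'ba' -> MATCH
  Position 5: 'ab' -> no
  Position 6: 'bb' -> no
  Position 7: 'ba' -> MATCH
  Position 8: 'ab' -> no
  Position 9: 'bb' -> no
  Position 10: 'bb' -> no
  Position 11: 'bb' -> no
Total matches: 3

3


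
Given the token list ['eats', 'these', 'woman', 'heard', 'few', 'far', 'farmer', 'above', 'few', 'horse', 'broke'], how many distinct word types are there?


Listing all tokens and tracking unique types:
  Token 1: 'eats' -> NEW (unique so far: 1)
  Token 2: 'these' -> NEW (unique so far: 2)
  Token 3: 'woman' -> NEW (unique so far: 3)
  Token 4: 'heard' -> NEW (unique so far: 4)
  Token 5: 'few' -> NEW (unique so far: 5)
  Token 6: 'far' -> NEW (unique so far: 6)
  Token 7: 'farmer' -> NEW (unique so far: 7)
  Token 8: 'above' -> NEW (unique so far: 8)
  Token 9: 'few' -> duplicate (unique so far: 8)
  Token 10: 'horse' -> NEW (unique so far: 9)
  Token 11: 'broke' -> NEW (unique so far: 10)
Unique types: ('above', 'broke', 'eats', 'far', 'farmer', 'few', 'heard', 'horse', 'these', 'woman')
Vocabulary size: 10

10


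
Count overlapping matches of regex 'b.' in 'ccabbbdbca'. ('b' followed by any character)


Pattern: b. means 'b' followed by any character.
Scanning 'ccabbbdbca' position-by-position:
  Pos 0: window 'cc' -> no
  Pos 1: window 'ca' -> no
  Pos 2: window 'ab' -> no
  Pos 3: window 'bb' -> MATCH
  Pos 4: window 'bb' -> MATCH
  Pos 5: window 'bd' -> MATCH
  Pos 6: window 'db' -> no
  Pos 7: window 'bc' -> MATCH
  Pos 8: window 'ca' -> no
  Pos 9: window 'a' -> no
Total matches: 4

4


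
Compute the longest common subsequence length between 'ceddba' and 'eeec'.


DP table for LCS of 'ceddba' and 'eeec':
       e  e  e  c
    0  0  0  0  0
  c 0  0  0  0  1
  e 0  1  1  1  1
  d 0  1  1  1  1
  d 0  1  1  1  1
  b 0  1  1  1  1
  a 0  1  1  1  1
LCS: 'c'
LCS length = 1

1


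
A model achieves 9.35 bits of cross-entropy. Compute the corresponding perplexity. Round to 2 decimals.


Perplexity formula: PP = 2^H
H = 9.35
PP = 2^9.35
Decompose: 2^9.35 = 2^9 * 2^0.35
2^9 = 512, 2^0.35 ~ 1.2745606
PP ~ 512 * 1.2745606 = 652.5750272
Rounded to 2 decimals: 652.58

652.58


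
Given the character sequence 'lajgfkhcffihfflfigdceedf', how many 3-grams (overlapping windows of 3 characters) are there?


String 'lajgfkhcffihfflfigdceedf' has length L = 24.
Number of overlapping n-grams = L - n + 1
Substituting: 24 - 3 + 1 = 22

22


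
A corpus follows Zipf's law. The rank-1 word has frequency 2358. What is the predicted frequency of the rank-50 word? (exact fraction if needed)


Zipf's law: freq(rank) = f1 / rank
f1 = 2358, rank = 50
freq = 2358 / 50
GCD(2358, 50) = 2
Simplified: 1179/25

1179/25


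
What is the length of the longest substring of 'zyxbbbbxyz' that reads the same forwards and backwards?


Scanning 'zyxbbbbxyz' for palindromic substrings.
Substring at positions 0-9: 'zyxbbbbxyz'.
Check: reverse('zyxbbbbxyz') = 'zyxbbbbxyz' -> palindrome confirmed.
No longer palindromic substring exists; longest length = 10

10


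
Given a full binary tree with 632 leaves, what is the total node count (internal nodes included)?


Leaf nodes (terminals): 632
Internal nodes = n - 1 = 632 - 1 = 631
Total = leaves + internal = 632 + 631 = 1263

1263


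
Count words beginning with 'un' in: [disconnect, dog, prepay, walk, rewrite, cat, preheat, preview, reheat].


Checking each word for prefix 'un':
  'disconnect' -> no (count: 0)
  'dog' -> no (count: 0)
  'prepay' -> no (count: 0)
  'walk' -> no (count: 0)
  'rewrite' -> no (count: 0)
  'cat' -> no (count: 0)
  'preheat' -> no (count: 0)
  'preview' -> no (count: 0)
  'reheat' -> no (count: 0)
Total with prefix 'un': 0

0


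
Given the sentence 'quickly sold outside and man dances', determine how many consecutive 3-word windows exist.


Word trigrams from [6] words:
  Trigram 1: (quickly sold outside)
  Trigram 2: (sold outside and)
  Trigram 3: (outside and man)
  Trigram 4: (and man dances)
Total word trigrams: 6 - 2 = 4

4


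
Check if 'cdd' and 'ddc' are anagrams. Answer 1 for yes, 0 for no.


Sort characters of 'cdd': 'cdd'
Sort characters of 'ddc': 'cdd'
Sorted forms match -> they ARE anagrams
Result: 1

1


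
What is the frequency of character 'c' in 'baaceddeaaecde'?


Scanning 'baaceddeaaecde' for 'c':
  Position 3: 'c' -> MATCH (count: 1)
  Position 11: 'c' -> MATCH (count: 2)
Total occurrences of 'c': 2

2


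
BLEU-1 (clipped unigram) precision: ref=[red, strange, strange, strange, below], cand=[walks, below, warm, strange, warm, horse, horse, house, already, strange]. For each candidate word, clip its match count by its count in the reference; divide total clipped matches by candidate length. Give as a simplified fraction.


Reference word counts: {'below': 1, 'red': 1, 'strange': 3}
Checking each candidate word (with clipping):
  'walks' -> not in reference -> no match (matches: 0)
  'below' -> in reference (ref count 1, used 1/1) -> match (matches: 1)
  'warm' -> not in reference -> no match (matches: 1)
  'strange' -> in reference (ref count 3, used 1/3) -> match (matches: 2)
  'warm' -> not in reference -> no match (matches: 2)
  'horse' -> not in reference -> no match (matches: 2)
  'horse' -> not in reference -> no match (matches: 2)
  'house' -> not in reference -> no match (matches: 2)
  'already' -> not in reference -> no match (matches: 2)
  'strange' -> in reference (ref count 3, used 2/3) -> match (matches: 3)
Clipped matches: 3, Candidate length: 10
Precision = 3/10

3/10


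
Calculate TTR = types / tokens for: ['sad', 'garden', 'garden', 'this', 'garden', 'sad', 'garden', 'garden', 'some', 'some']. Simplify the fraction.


Tokens: 10
Unique types: ('garden', 'sad', 'some', 'this') = 4
TTR = 4/10
Simplify: divide both by 2 -> 2/5
TTR = 2/5

2/5


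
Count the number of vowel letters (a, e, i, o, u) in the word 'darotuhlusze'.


Scanning each character of 'darotuhlusze':
  Position 1: 'd' -> consonant (running count: 0)
  Position 2: 'a' -> vowel (running count: 1)
  Position 3: 'r' -> consonant (running count: 1)
  Position 4: 'o' -> vowel (running count: 2)
  Position 5: 't' -> consonant (running count: 2)
  Position 6: 'u' -> vowel (running count: 3)
  Position 7: 'h' -> consonant (running count: 3)
  Position 8: 'l' -> consonant (running count: 3)
  Position 9: 'u' -> vowel (running count: 4)
  Position 10: 's' -> consonant (running count: 4)
  Position 11: 'z' -> consonant (running count: 4)
  Position 12: 'e' -> vowel (running count: 5)
Total vowels: 5

5


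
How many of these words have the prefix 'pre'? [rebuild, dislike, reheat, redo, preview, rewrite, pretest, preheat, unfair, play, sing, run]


Checking each word for prefix 'pre':
  'rebuild' -> no (count: 0)
  'dislike' -> no (count: 0)
  'reheat' -> no (count: 0)
  'redo' -> no (count: 0)
  'preview' -> YES, starts with 'pre' (count: 1)
  'rewrite' -> no (count: 1)
  'pretest' -> YES, starts with 'pre' (count: 2)
  'preheat' -> YES, starts with 'pre' (count: 3)
  'unfair' -> no (count: 3)
  'play' -> no (count: 3)
  'sing' -> no (count: 3)
  'run' -> no (count: 3)
Total with prefix 'pre': 3

3


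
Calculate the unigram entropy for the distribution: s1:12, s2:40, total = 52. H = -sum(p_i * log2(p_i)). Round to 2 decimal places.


Computing entropy H = -sum(p_i * log2(p_i)):
  s1: p = 12/52 = 0.2308, -p*log2(p) = 0.4882
  s2: p = 40/52 = 0.7692, -p*log2(p) = 0.2912
H = sum of terms = 0.7794
Rounded to 2 decimals: 0.78

0.78


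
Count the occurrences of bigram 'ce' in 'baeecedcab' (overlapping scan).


Scanning 'baeecedcab' for bigram 'ce':
  Position 0: 'ba' -> no
  Position 1: 'ae' -> no
  Position 2: 'ee' -> no
  Position 3: 'ec' -> no
  Position 4: 'ce' -> MATCH
  Position 5: 'ed' -> no
  Position 6: 'dc' -> no
  Position 7: 'ca' -> no
  Position 8: 'ab' -> no
Total matches: 1

1


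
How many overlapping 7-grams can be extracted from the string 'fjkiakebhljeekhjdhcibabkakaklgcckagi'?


String 'fjkiakebhljeekhjdhcibabkakaklgcckagi' has length L = 36.
Number of overlapping n-grams = L - n + 1
Substituting: 36 - 7 + 1 = 30

30


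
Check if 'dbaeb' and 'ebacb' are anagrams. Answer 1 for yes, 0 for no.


Sort characters of 'dbaeb': 'abbde'
Sort characters of 'ebacb': 'abbce'
Sorted forms differ -> they are NOT anagrams
Result: 0

0


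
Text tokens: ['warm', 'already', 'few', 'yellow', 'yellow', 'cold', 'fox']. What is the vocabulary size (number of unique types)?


Listing all tokens and tracking unique types:
  Token 1: 'warm' -> NEW (unique so far: 1)
  Token 2: 'already' -> NEW (unique so far: 2)
  Token 3: 'few' -> NEW (unique so far: 3)
  Token 4: 'yellow' -> NEW (unique so far: 4)
  Token 5: 'yellow' -> duplicate (unique so far: 4)
  Token 6: 'cold' -> NEW (unique so far: 5)
  Token 7: 'fox' -> NEW (unique so far: 6)
Unique types: ('already', 'cold', 'few', 'fox', 'warm', 'yellow')
Vocabulary size: 6

6


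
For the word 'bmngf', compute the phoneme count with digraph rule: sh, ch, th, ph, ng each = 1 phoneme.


Parsing 'bmngf' greedily, digraphs first:
  'b' -> consonant phoneme (phonemes so far: 1)
  'm' -> consonant phoneme (phonemes so far: 2)
  'ng' -> digraph (1 consonant phoneme) (phonemes so far: 3)
  'f' -> consonant phoneme (phonemes so far: 4)
Total phonemes: 4

4


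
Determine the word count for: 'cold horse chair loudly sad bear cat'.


Counting words by splitting on spaces:
  Word 1: 'cold'
  Word 2: 'horse'
  Word 3: 'chair'
  Word 4: 'loudly'
  Word 5: 'sad'
  Word 6: 'bear'
  Word 7: 'cat'
Total words: 7

7


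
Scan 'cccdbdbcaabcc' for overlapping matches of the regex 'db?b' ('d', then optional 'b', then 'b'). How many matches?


Pattern: db?b means 'd', then optional 'b', then 'b'.
Scanning 'cccdbdbcaabcc' position-by-position:
  Pos 0: window 'ccc' -> no
  Pos 1: window 'ccd' -> no
  Pos 2: window 'cdb' -> no
  Pos 3: window 'dbd' -> MATCH
  Pos 4: window 'bdb' -> no
  Pos 5: window 'dbc' -> MATCH
  Pos 6: window 'bca' -> no
  Pos 7: window 'caa' -> no
  Pos 8: window 'aab' -> no
  Pos 9: window 'abc' -> no
  Pos 10: window 'bcc' -> no
  Pos 11: window 'cc' -> no
  Pos 12: window 'c' -> no
Total matches: 2

2


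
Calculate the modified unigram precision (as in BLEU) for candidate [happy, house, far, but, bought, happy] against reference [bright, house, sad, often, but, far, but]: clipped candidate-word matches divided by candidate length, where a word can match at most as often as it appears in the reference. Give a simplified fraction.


Reference word counts: {'bright': 1, 'but': 2, 'far': 1, 'house': 1, 'often': 1, 'sad': 1}
Checking each candidate word (with clipping):
  'happy' -> not in reference -> no match (matches: 0)
  'house' -> in reference (ref count 1, used 1/1) -> match (matches: 1)
  'far' -> in reference (ref count 1, used 1/1) -> match (matches: 2)
  'but' -> in reference (ref count 2, used 1/2) -> match (matches: 3)
  'bought' -> not in reference -> no match (matches: 3)
  'happy' -> not in reference -> no match (matches: 3)
Clipped matches: 3, Candidate length: 6
Precision = 3/6 = 1/2

1/2


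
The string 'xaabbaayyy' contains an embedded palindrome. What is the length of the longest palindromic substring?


Scanning 'xaabbaayyy' for palindromic substrings.
Substring at positions 1-6: 'aabbaa'.
Check: reverse('aabbaa') = 'aabbaa' -> palindrome confirmed.
Neighbouring characters ('x' / 'y') break symmetry, so it cannot extend further.
No longer palindromic substring exists; longest length = 6

6


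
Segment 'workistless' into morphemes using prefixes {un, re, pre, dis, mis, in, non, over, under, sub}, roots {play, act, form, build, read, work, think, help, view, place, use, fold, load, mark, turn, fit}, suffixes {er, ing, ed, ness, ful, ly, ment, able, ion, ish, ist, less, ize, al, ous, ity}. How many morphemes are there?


Segmenting 'workistless' against the inventory:
  'work' -> root (morpheme 1)
  'ist' -> suffix (morpheme 2)
  'less' -> suffix (morpheme 3)
Total morphemes: 3

3


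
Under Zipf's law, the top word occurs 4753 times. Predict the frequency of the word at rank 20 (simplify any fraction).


Zipf's law: freq(rank) = f1 / rank
f1 = 4753, rank = 20
freq = 4753 / 20
GCD(4753, 20) = 1
Simplified: 4753/20

4753/20


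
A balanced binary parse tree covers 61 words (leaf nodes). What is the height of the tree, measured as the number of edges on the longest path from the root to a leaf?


In a balanced binary tree with n leaves the deepest leaf is ceil(log2(n)) edges below the root.
log2(61) = 5.9307
ceil(5.9307) = 6
height (edges) = 6

6


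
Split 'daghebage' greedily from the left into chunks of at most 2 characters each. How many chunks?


'daghebage' has 9 characters.
Chunking with max size 2:
  Chunk 1: 'da' (positions 0-1)
  Chunk 2: 'gh' (positions 2-3)
  Chunk 3: 'eb' (positions 4-5)
  Chunk 4: 'ag' (positions 6-7)
  Chunk 5: 'e' (positions 8-8)
Total chunks: ceil(9 / 2) = 5

5


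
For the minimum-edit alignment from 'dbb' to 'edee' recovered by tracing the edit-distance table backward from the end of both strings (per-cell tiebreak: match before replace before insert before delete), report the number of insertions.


Edit distance = 3. Backtracking from cell (3, 4) with preference match > replace > insert > delete,
then listing the resulting alignment 'dbb' -> 'edee' left to right:
  Step 1: insert 'e' [insertion #1]
  Step 2: keep 'd'
  Step 3: replace b->e
  Step 4: replace b->e
Total insertions: 1

1


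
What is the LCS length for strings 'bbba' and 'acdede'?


DP table for LCS of 'bbba' and 'acdede':
       a  c  d  e  d  e
    0  0  0  0  0  0  0
  b 0  0  0  0  0  0  0
  b 0  0  0  0  0  0  0
  b 0  0  0  0  0  0  0
  a 0  1  1  1  1  1  1
LCS: 'a'
LCS length = 1

1


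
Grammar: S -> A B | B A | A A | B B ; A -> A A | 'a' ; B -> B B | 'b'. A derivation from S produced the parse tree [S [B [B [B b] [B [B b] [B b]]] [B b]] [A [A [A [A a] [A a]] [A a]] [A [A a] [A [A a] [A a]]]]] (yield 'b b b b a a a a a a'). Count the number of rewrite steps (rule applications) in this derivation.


Every bracketed nonterminal node [X ...] in the tree is produced by exactly one rule application.
Reading the tree off as a leftmost derivation:
  Step 1: S  =>  B A   (applied S -> B A)
  Step 2: B A  =>  B B A   (applied B -> B B)
  Step 3: B B A  =>  B B B A   (applied B -> B B)
  Step 4: B B B A  =>  b B B A   (applied B -> b)
  Step 5: b B B A  =>  b B B B A   (applied B -> B B)
  Step 6: b B B B A  =>  b b B B A   (applied B -> b)
  Step 7: b b B B A  =>  b b b B A   (applied B -> b)
  Step 8: b b b B A  =>  b b b b A   (applied B -> b)
  Step 9: b b b b A  =>  b b b b A A   (applied A -> A A)
  Step 10: b b b b A A  =>  b b b b A A A   (applied A -> A A)
  Step 11: b b b b A A A  =>  b b b b A A A A   (applied A -> A A)
  Step 12: b b b b A A A A  =>  b b b b a A A A   (applied A -> a)
  Step 13: b b b b a A A A  =>  b b b b a a A A   (applied A -> a)
  Step 14: b b b b a a A A  =>  b b b b a a a A   (applied A -> a)
  Step 15: b b b b a a a A  =>  b b b b a a a A A   (applied A -> A A)
  Step 16: b b b b a a a A A  =>  b b b b a a a a A   (applied A -> a)
  Step 17: b b b b a a a a A  =>  b b b b a a a a A A   (applied A -> A A)
  Step 18: b b b b a a a a A A  =>  b b b b a a a a a A   (applied A -> a)
  Step 19: b b b b a a a a a A  =>  b b b b a a a a a a   (applied A -> a)
Final yield: b b b b a a a a a a
Total rewrite steps: 19

19
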